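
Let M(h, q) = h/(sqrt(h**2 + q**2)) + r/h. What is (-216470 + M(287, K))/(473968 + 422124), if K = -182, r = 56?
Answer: -4437631/18369886 + 41*sqrt(2357)/2112088844 ≈ -0.24157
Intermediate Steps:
M(h, q) = 56/h + h/sqrt(h**2 + q**2) (M(h, q) = h/(sqrt(h**2 + q**2)) + 56/h = h/sqrt(h**2 + q**2) + 56/h = 56/h + h/sqrt(h**2 + q**2))
(-216470 + M(287, K))/(473968 + 422124) = (-216470 + (56/287 + 287/sqrt(287**2 + (-182)**2)))/(473968 + 422124) = (-216470 + (56*(1/287) + 287/sqrt(82369 + 33124)))/896092 = (-216470 + (8/41 + 287/sqrt(115493)))*(1/896092) = (-216470 + (8/41 + 287*(sqrt(2357)/16499)))*(1/896092) = (-216470 + (8/41 + 41*sqrt(2357)/2357))*(1/896092) = (-8875262/41 + 41*sqrt(2357)/2357)*(1/896092) = -4437631/18369886 + 41*sqrt(2357)/2112088844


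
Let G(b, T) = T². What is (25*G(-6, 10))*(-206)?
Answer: -515000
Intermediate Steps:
(25*G(-6, 10))*(-206) = (25*10²)*(-206) = (25*100)*(-206) = 2500*(-206) = -515000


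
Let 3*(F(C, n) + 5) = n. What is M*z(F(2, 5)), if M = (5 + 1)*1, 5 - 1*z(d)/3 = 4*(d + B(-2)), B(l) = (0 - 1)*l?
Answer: 186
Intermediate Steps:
F(C, n) = -5 + n/3
B(l) = -l
z(d) = -9 - 12*d (z(d) = 15 - 12*(d - 1*(-2)) = 15 - 12*(d + 2) = 15 - 12*(2 + d) = 15 - 3*(8 + 4*d) = 15 + (-24 - 12*d) = -9 - 12*d)
M = 6 (M = 6*1 = 6)
M*z(F(2, 5)) = 6*(-9 - 12*(-5 + (⅓)*5)) = 6*(-9 - 12*(-5 + 5/3)) = 6*(-9 - 12*(-10/3)) = 6*(-9 + 40) = 6*31 = 186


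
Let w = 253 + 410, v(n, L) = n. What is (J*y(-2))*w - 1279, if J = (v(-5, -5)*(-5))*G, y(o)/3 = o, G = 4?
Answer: -399079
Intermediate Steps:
y(o) = 3*o
J = 100 (J = -5*(-5)*4 = 25*4 = 100)
w = 663
(J*y(-2))*w - 1279 = (100*(3*(-2)))*663 - 1279 = (100*(-6))*663 - 1279 = -600*663 - 1279 = -397800 - 1279 = -399079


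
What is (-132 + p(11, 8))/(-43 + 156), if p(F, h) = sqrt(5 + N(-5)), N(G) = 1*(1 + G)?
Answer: -131/113 ≈ -1.1593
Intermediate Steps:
N(G) = 1 + G
p(F, h) = 1 (p(F, h) = sqrt(5 + (1 - 5)) = sqrt(5 - 4) = sqrt(1) = 1)
(-132 + p(11, 8))/(-43 + 156) = (-132 + 1)/(-43 + 156) = -131/113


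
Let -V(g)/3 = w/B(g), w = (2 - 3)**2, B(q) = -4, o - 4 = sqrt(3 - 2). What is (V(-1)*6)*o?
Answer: 45/2 ≈ 22.500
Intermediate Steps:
o = 5 (o = 4 + sqrt(3 - 2) = 4 + sqrt(1) = 4 + 1 = 5)
w = 1 (w = (-1)**2 = 1)
V(g) = 3/4 (V(g) = -3/(-4) = -3*(-1)/4 = -3*(-1/4) = 3/4)
(V(-1)*6)*o = ((3/4)*6)*5 = (9/2)*5 = 45/2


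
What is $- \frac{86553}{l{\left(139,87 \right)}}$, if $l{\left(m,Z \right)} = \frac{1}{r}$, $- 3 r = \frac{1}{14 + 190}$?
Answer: $\frac{9617}{68} \approx 141.43$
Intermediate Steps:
$r = - \frac{1}{612}$ ($r = - \frac{1}{3 \left(14 + 190\right)} = - \frac{1}{3 \cdot 204} = \left(- \frac{1}{3}\right) \frac{1}{204} = - \frac{1}{612} \approx -0.001634$)
$l{\left(m,Z \right)} = -612$ ($l{\left(m,Z \right)} = \frac{1}{- \frac{1}{612}} = -612$)
$- \frac{86553}{l{\left(139,87 \right)}} = - \frac{86553}{-612} = \left(-86553\right) \left(- \frac{1}{612}\right) = \frac{9617}{68}$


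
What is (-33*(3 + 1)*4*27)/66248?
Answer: -1782/8281 ≈ -0.21519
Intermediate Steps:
(-33*(3 + 1)*4*27)/66248 = (-132*4*27)*(1/66248) = (-33*16*27)*(1/66248) = -528*27*(1/66248) = -14256*1/66248 = -1782/8281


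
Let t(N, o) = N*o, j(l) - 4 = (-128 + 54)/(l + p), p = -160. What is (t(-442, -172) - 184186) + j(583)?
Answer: -45750908/423 ≈ -1.0816e+5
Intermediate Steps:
j(l) = 4 - 74/(-160 + l) (j(l) = 4 + (-128 + 54)/(l - 160) = 4 - 74/(-160 + l))
(t(-442, -172) - 184186) + j(583) = (-442*(-172) - 184186) + 2*(-357 + 2*583)/(-160 + 583) = (76024 - 184186) + 2*(-357 + 1166)/423 = -108162 + 2*(1/423)*809 = -108162 + 1618/423 = -45750908/423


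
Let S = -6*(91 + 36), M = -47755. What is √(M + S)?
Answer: I*√48517 ≈ 220.27*I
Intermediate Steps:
S = -762 (S = -6*127 = -762)
√(M + S) = √(-47755 - 762) = √(-48517) = I*√48517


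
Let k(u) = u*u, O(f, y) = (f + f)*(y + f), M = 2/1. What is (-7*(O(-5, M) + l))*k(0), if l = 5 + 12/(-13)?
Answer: 0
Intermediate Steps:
M = 2 (M = 2*1 = 2)
l = 53/13 (l = 5 + 12*(-1/13) = 5 - 12/13 = 53/13 ≈ 4.0769)
O(f, y) = 2*f*(f + y) (O(f, y) = (2*f)*(f + y) = 2*f*(f + y))
k(u) = u**2
(-7*(O(-5, M) + l))*k(0) = -7*(2*(-5)*(-5 + 2) + 53/13)*0**2 = -7*(2*(-5)*(-3) + 53/13)*0 = -7*(30 + 53/13)*0 = -7*443/13*0 = -3101/13*0 = 0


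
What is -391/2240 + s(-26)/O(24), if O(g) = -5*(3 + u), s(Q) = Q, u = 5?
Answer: 213/448 ≈ 0.47545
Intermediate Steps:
O(g) = -40 (O(g) = -5*(3 + 5) = -5*8 = -40)
-391/2240 + s(-26)/O(24) = -391/2240 - 26/(-40) = -391*1/2240 - 26*(-1/40) = -391/2240 + 13/20 = 213/448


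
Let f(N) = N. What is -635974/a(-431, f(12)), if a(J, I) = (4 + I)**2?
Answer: -317987/128 ≈ -2484.3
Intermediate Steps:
-635974/a(-431, f(12)) = -635974/(4 + 12)**2 = -635974/(16**2) = -635974/256 = -635974*1/256 = -317987/128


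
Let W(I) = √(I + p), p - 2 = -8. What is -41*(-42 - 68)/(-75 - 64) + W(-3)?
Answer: -4510/139 + 3*I ≈ -32.446 + 3.0*I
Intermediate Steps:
p = -6 (p = 2 - 8 = -6)
W(I) = √(-6 + I) (W(I) = √(I - 6) = √(-6 + I))
-41*(-42 - 68)/(-75 - 64) + W(-3) = -41*(-42 - 68)/(-75 - 64) + √(-6 - 3) = -(-4510)/(-139) + √(-9) = -(-4510)*(-1)/139 + 3*I = -41*110/139 + 3*I = -4510/139 + 3*I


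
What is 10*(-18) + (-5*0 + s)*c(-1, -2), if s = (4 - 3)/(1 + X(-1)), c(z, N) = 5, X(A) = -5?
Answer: -725/4 ≈ -181.25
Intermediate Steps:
s = -¼ (s = (4 - 3)/(1 - 5) = 1/(-4) = 1*(-¼) = -¼ ≈ -0.25000)
10*(-18) + (-5*0 + s)*c(-1, -2) = 10*(-18) + (-5*0 - ¼)*5 = -180 + (0 - ¼)*5 = -180 - ¼*5 = -180 - 5/4 = -725/4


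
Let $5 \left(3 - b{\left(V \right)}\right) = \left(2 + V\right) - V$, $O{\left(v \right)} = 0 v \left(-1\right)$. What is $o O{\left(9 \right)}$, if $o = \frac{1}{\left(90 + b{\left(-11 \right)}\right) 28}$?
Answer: $0$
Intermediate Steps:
$O{\left(v \right)} = 0$ ($O{\left(v \right)} = 0 \left(-1\right) = 0$)
$b{\left(V \right)} = \frac{13}{5}$ ($b{\left(V \right)} = 3 - \frac{\left(2 + V\right) - V}{5} = 3 - \frac{2}{5} = \frac{13}{5}$)
$o = \frac{5}{12964}$ ($o = \frac{1}{\left(90 + \frac{13}{5}\right) 28} = \frac{1}{\frac{463}{5}} \cdot \frac{1}{28} = \frac{5}{463} \cdot \frac{1}{28} = \frac{5}{12964} \approx 0.00038568$)
$o O{\left(9 \right)} = \frac{5}{12964} \cdot 0 = 0$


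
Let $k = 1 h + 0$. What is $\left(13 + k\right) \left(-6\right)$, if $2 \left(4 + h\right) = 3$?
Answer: $-63$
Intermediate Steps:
$h = - \frac{5}{2}$ ($h = -4 + \frac{1}{2} \cdot 3 = -4 + \frac{3}{2} = - \frac{5}{2} \approx -2.5$)
$k = - \frac{5}{2}$ ($k = 1 \left(- \frac{5}{2}\right) + 0 = - \frac{5}{2} + 0 = - \frac{5}{2} \approx -2.5$)
$\left(13 + k\right) \left(-6\right) = \left(13 - \frac{5}{2}\right) \left(-6\right) = \frac{21}{2} \left(-6\right) = -63$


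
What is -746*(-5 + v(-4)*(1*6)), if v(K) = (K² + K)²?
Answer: -640814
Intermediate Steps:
v(K) = (K + K²)²
-746*(-5 + v(-4)*(1*6)) = -746*(-5 + ((-4)²*(1 - 4)²)*(1*6)) = -746*(-5 + (16*(-3)²)*6) = -746*(-5 + (16*9)*6) = -746*(-5 + 144*6) = -746*(-5 + 864) = -746*859 = -640814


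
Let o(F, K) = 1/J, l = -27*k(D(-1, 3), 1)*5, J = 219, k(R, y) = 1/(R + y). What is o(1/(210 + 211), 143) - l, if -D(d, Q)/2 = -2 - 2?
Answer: 3286/219 ≈ 15.005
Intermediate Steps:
D(d, Q) = 8 (D(d, Q) = -2*(-2 - 2) = -2*(-4) = 8)
l = -15 (l = -27/(8 + 1)*5 = -27/9*5 = -27*⅑*5 = -3*5 = -15)
o(F, K) = 1/219
o(1/(210 + 211), 143) - l = 1/219 - 1*(-15) = 1/219 + 15 = 3286/219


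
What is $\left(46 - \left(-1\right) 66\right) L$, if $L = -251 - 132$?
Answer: $-42896$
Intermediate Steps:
$L = -383$
$\left(46 - \left(-1\right) 66\right) L = \left(46 - \left(-1\right) 66\right) \left(-383\right) = \left(46 - -66\right) \left(-383\right) = \left(46 + 66\right) \left(-383\right) = 112 \left(-383\right) = -42896$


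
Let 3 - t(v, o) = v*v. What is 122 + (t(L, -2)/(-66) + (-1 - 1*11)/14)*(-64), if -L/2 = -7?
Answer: -2378/231 ≈ -10.294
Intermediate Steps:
L = 14 (L = -2*(-7) = 14)
t(v, o) = 3 - v² (t(v, o) = 3 - v*v = 3 - v²)
122 + (t(L, -2)/(-66) + (-1 - 1*11)/14)*(-64) = 122 + ((3 - 1*14²)/(-66) + (-1 - 1*11)/14)*(-64) = 122 + ((3 - 1*196)*(-1/66) + (-1 - 11)*(1/14))*(-64) = 122 + ((3 - 196)*(-1/66) - 12*1/14)*(-64) = 122 + (-193*(-1/66) - 6/7)*(-64) = 122 + (193/66 - 6/7)*(-64) = 122 + (955/462)*(-64) = 122 - 30560/231 = -2378/231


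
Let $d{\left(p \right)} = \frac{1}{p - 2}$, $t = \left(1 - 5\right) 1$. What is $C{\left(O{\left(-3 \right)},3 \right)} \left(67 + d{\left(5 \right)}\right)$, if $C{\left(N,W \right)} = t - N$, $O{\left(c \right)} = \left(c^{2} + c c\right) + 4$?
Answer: $- \frac{5252}{3} \approx -1750.7$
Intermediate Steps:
$t = -4$ ($t = \left(-4\right) 1 = -4$)
$O{\left(c \right)} = 4 + 2 c^{2}$ ($O{\left(c \right)} = \left(c^{2} + c^{2}\right) + 4 = 2 c^{2} + 4 = 4 + 2 c^{2}$)
$d{\left(p \right)} = \frac{1}{-2 + p}$
$C{\left(N,W \right)} = -4 - N$
$C{\left(O{\left(-3 \right)},3 \right)} \left(67 + d{\left(5 \right)}\right) = \left(-4 - \left(4 + 2 \left(-3\right)^{2}\right)\right) \left(67 + \frac{1}{-2 + 5}\right) = \left(-4 - \left(4 + 2 \cdot 9\right)\right) \left(67 + \frac{1}{3}\right) = \left(-4 - \left(4 + 18\right)\right) \left(67 + \frac{1}{3}\right) = \left(-4 - 22\right) \frac{202}{3} = \left(-26\right) \frac{202}{3} = - \frac{5252}{3}$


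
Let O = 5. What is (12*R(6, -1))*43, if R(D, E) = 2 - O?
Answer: -1548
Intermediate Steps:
R(D, E) = -3 (R(D, E) = 2 - 1*5 = 2 - 5 = -3)
(12*R(6, -1))*43 = (12*(-3))*43 = -36*43 = -1548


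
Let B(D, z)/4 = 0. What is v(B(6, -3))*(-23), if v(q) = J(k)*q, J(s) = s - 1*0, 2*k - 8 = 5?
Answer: 0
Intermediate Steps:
k = 13/2 (k = 4 + (1/2)*5 = 4 + 5/2 = 13/2 ≈ 6.5000)
B(D, z) = 0 (B(D, z) = 4*0 = 0)
J(s) = s (J(s) = s + 0 = s)
v(q) = 13*q/2
v(B(6, -3))*(-23) = ((13/2)*0)*(-23) = 0*(-23) = 0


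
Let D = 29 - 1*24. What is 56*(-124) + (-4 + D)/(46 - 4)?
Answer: -291647/42 ≈ -6944.0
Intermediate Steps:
D = 5 (D = 29 - 24 = 5)
56*(-124) + (-4 + D)/(46 - 4) = 56*(-124) + (-4 + 5)/(46 - 4) = -6944 + 1/42 = -291647/42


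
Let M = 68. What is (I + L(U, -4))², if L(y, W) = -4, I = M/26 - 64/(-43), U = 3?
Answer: 3364/312481 ≈ 0.010765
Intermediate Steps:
I = 2294/559 (I = 68/26 - 64/(-43) = 68*(1/26) - 64*(-1/43) = 34/13 + 64/43 = 2294/559 ≈ 4.1038)
(I + L(U, -4))² = (2294/559 - 4)² = (58/559)² = 3364/312481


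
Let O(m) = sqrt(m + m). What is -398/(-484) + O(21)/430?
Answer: 199/242 + sqrt(42)/430 ≈ 0.83739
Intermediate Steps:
O(m) = sqrt(2)*sqrt(m) (O(m) = sqrt(2*m) = sqrt(2)*sqrt(m))
-398/(-484) + O(21)/430 = -398/(-484) + (sqrt(2)*sqrt(21))/430 = -398*(-1/484) + sqrt(42)*(1/430) = 199/242 + sqrt(42)/430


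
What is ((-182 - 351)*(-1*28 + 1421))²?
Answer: 551260215961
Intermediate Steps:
((-182 - 351)*(-1*28 + 1421))² = (-533*(-28 + 1421))² = (-533*1393)² = (-742469)² = 551260215961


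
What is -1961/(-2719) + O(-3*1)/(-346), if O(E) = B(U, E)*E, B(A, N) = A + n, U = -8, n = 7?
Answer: 670349/940774 ≈ 0.71255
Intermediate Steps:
B(A, N) = 7 + A (B(A, N) = A + 7 = 7 + A)
O(E) = -E (O(E) = (7 - 8)*E = -E)
-1961/(-2719) + O(-3*1)/(-346) = -1961/(-2719) - (-3)/(-346) = -1961*(-1/2719) - 1*(-3)*(-1/346) = 1961/2719 + 3*(-1/346) = 1961/2719 - 3/346 = 670349/940774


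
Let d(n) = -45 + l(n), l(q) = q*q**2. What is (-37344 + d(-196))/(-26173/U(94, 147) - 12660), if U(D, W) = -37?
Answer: 279976225/442247 ≈ 633.08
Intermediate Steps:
l(q) = q**3
d(n) = -45 + n**3
(-37344 + d(-196))/(-26173/U(94, 147) - 12660) = (-37344 + (-45 + (-196)**3))/(-26173/(-37) - 12660) = (-37344 + (-45 - 7529536))/(-26173*(-1/37) - 12660) = (-37344 - 7529581)/(26173/37 - 12660) = -7566925/(-442247/37) = -7566925*(-37/442247) = 279976225/442247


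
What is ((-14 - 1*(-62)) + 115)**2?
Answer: 26569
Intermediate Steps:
((-14 - 1*(-62)) + 115)**2 = ((-14 + 62) + 115)**2 = (48 + 115)**2 = 163**2 = 26569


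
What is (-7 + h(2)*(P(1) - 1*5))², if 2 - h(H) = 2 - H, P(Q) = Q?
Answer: 225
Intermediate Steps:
h(H) = H (h(H) = 2 - (2 - H) = 2 + (-2 + H) = H)
(-7 + h(2)*(P(1) - 1*5))² = (-7 + 2*(1 - 1*5))² = (-7 + 2*(1 - 5))² = (-7 + 2*(-4))² = (-7 - 8)² = (-15)² = 225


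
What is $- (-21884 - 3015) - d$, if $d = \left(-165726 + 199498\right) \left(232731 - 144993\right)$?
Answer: $-2963062837$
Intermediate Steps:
$d = 2963087736$ ($d = 33772 \cdot 87738 = 2963087736$)
$- (-21884 - 3015) - d = - (-21884 - 3015) - 2963087736 = \left(-1\right) \left(-24899\right) - 2963087736 = 24899 - 2963087736 = -2963062837$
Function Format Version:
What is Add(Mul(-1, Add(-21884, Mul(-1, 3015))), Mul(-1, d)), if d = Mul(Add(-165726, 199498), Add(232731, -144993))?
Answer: -2963062837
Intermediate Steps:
d = 2963087736 (d = Mul(33772, 87738) = 2963087736)
Add(Mul(-1, Add(-21884, Mul(-1, 3015))), Mul(-1, d)) = Add(Mul(-1, Add(-21884, Mul(-1, 3015))), Mul(-1, 2963087736)) = Add(Mul(-1, Add(-21884, -3015)), -2963087736) = Add(Mul(-1, -24899), -2963087736) = Add(24899, -2963087736) = -2963062837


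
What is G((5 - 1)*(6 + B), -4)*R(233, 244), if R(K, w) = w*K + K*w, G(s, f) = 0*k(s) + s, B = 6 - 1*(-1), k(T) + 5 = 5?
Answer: 5912608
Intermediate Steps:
k(T) = 0 (k(T) = -5 + 5 = 0)
B = 7 (B = 6 + 1 = 7)
G(s, f) = s (G(s, f) = 0*0 + s = 0 + s = s)
R(K, w) = 2*K*w (R(K, w) = K*w + K*w = 2*K*w)
G((5 - 1)*(6 + B), -4)*R(233, 244) = ((5 - 1)*(6 + 7))*(2*233*244) = (4*13)*113704 = 52*113704 = 5912608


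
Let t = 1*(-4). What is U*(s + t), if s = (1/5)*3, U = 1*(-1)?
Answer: 17/5 ≈ 3.4000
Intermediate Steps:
t = -4
U = -1
s = 3/5 (s = (1*(1/5))*3 = (1/5)*3 = 3/5 ≈ 0.60000)
U*(s + t) = -(3/5 - 4) = -1*(-17/5) = 17/5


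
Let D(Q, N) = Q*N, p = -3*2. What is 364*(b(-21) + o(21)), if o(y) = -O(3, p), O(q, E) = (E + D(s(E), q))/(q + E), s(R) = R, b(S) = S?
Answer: -10556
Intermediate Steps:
p = -6
D(Q, N) = N*Q
O(q, E) = (E + E*q)/(E + q) (O(q, E) = (E + q*E)/(q + E) = (E + E*q)/(E + q))
o(y) = -8 (o(y) = -(-6)*(1 + 3)/(-6 + 3) = -(-6)*4/(-3) = -(-6)*(-1)*4/3 = -1*8 = -8)
364*(b(-21) + o(21)) = 364*(-21 - 8) = 364*(-29) = -10556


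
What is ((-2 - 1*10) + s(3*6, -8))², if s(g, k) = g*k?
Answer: 24336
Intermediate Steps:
((-2 - 1*10) + s(3*6, -8))² = ((-2 - 1*10) + (3*6)*(-8))² = ((-2 - 10) + 18*(-8))² = (-12 - 144)² = (-156)² = 24336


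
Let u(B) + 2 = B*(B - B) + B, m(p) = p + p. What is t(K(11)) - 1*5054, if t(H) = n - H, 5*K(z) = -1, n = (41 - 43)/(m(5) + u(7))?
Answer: -75809/15 ≈ -5053.9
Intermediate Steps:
m(p) = 2*p
u(B) = -2 + B (u(B) = -2 + (B*(B - B) + B) = -2 + (B*0 + B) = -2 + (0 + B) = -2 + B)
n = -2/15 (n = (41 - 43)/(2*5 + (-2 + 7)) = -2/(10 + 5) = -2/15 ≈ -0.13333)
K(z) = -⅕ (K(z) = (⅕)*(-1) = -⅕)
t(H) = -2/15 - H
t(K(11)) - 1*5054 = (-2/15 - 1*(-⅕)) - 1*5054 = (-2/15 + ⅕) - 5054 = 1/15 - 5054 = -75809/15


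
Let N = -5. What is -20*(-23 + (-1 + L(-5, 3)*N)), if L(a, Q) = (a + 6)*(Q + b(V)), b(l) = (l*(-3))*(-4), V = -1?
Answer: -420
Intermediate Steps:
b(l) = 12*l (b(l) = -3*l*(-4) = 12*l)
L(a, Q) = (-12 + Q)*(6 + a) (L(a, Q) = (a + 6)*(Q + 12*(-1)) = (6 + a)*(Q - 12) = (6 + a)*(-12 + Q) = (-12 + Q)*(6 + a))
-20*(-23 + (-1 + L(-5, 3)*N)) = -20*(-23 + (-1 + (-72 - 12*(-5) + 6*3 + 3*(-5))*(-5))) = -20*(-23 + (-1 + (-72 + 60 + 18 - 15)*(-5))) = -20*(-23 + (-1 - 9*(-5))) = -20*(-23 + (-1 + 45)) = -20*(-23 + 44) = -20*21 = -1*420 = -420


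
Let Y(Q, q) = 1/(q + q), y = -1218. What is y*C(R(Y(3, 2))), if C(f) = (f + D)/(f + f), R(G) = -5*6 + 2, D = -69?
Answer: -8439/4 ≈ -2109.8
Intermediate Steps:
Y(Q, q) = 1/(2*q)
R(G) = -28 (R(G) = -30 + 2 = -28)
C(f) = (-69 + f)/(2*f) (C(f) = (f - 69)/(f + f) = (-69 + f)/((2*f)) = (-69 + f)*(1/(2*f)) = (-69 + f)/(2*f))
y*C(R(Y(3, 2))) = -609*(-69 - 28)/(-28) = -609*(-1)*(-97)/28 = -1218*97/56 = -8439/4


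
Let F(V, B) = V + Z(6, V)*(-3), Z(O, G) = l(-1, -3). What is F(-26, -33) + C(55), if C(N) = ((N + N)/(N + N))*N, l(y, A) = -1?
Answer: 32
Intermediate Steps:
Z(O, G) = -1
C(N) = N (C(N) = ((2*N)/((2*N)))*N = ((2*N)*(1/(2*N)))*N = 1*N = N)
F(V, B) = 3 + V (F(V, B) = V - 1*(-3) = V + 3 = 3 + V)
F(-26, -33) + C(55) = (3 - 26) + 55 = -23 + 55 = 32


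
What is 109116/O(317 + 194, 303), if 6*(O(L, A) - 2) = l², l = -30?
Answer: 27279/38 ≈ 717.87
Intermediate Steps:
O(L, A) = 152 (O(L, A) = 2 + (⅙)*(-30)² = 2 + (⅙)*900 = 2 + 150 = 152)
109116/O(317 + 194, 303) = 109116/152 = 109116*(1/152) = 27279/38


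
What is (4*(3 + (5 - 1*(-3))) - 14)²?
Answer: 900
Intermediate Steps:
(4*(3 + (5 - 1*(-3))) - 14)² = (4*(3 + (5 + 3)) - 14)² = (4*(3 + 8) - 14)² = (4*11 - 14)² = (44 - 14)² = 30² = 900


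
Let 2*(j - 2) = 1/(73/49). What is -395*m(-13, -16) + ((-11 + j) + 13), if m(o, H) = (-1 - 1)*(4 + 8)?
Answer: 1384713/146 ≈ 9484.3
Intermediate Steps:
j = 341/146 (j = 2 + 1/(2*((73/49))) = 2 + 1/(2*((73*(1/49)))) = 2 + 1/(2*(73/49)) = 2 + (1/2)*(49/73) = 2 + 49/146 = 341/146 ≈ 2.3356)
m(o, H) = -24 (m(o, H) = -2*12 = -24)
-395*m(-13, -16) + ((-11 + j) + 13) = -395*(-24) + ((-11 + 341/146) + 13) = 9480 + (-1265/146 + 13) = 9480 + 633/146 = 1384713/146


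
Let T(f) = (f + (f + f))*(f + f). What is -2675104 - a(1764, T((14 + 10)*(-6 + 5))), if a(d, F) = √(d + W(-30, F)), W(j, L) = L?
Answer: -2675104 - 6*√145 ≈ -2.6752e+6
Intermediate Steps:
T(f) = 6*f² (T(f) = (f + 2*f)*(2*f) = (3*f)*(2*f) = 6*f²)
a(d, F) = √(F + d) (a(d, F) = √(d + F) = √(F + d))
-2675104 - a(1764, T((14 + 10)*(-6 + 5))) = -2675104 - √(6*((14 + 10)*(-6 + 5))² + 1764) = -2675104 - √(6*(24*(-1))² + 1764) = -2675104 - √(6*(-24)² + 1764) = -2675104 - √(6*576 + 1764) = -2675104 - √(3456 + 1764) = -2675104 - √5220 = -2675104 - 6*√145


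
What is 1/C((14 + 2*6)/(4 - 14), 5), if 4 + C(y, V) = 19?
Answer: 1/15 ≈ 0.066667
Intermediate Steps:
C(y, V) = 15 (C(y, V) = -4 + 19 = 15)
1/C((14 + 2*6)/(4 - 14), 5) = 1/15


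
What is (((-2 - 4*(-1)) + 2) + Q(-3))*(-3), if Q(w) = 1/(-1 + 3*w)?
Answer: -117/10 ≈ -11.700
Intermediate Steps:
(((-2 - 4*(-1)) + 2) + Q(-3))*(-3) = (((-2 - 4*(-1)) + 2) + 1/(-1 + 3*(-3)))*(-3) = (((-2 + 4) + 2) + 1/(-1 - 9))*(-3) = ((2 + 2) + 1/(-10))*(-3) = (4 - ⅒)*(-3) = (39/10)*(-3) = -117/10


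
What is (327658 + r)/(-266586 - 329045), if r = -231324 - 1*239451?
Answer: 143117/595631 ≈ 0.24028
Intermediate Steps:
r = -470775 (r = -231324 - 239451 = -470775)
(327658 + r)/(-266586 - 329045) = (327658 - 470775)/(-266586 - 329045) = -143117/(-595631) = -143117*(-1/595631) = 143117/595631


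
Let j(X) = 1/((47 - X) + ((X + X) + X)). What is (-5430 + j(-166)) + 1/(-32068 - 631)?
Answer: -2663335286/490485 ≈ -5430.0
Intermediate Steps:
j(X) = 1/(47 + 2*X) (j(X) = 1/((47 - X) + (2*X + X)) = 1/((47 - X) + 3*X) = 1/(47 + 2*X))
(-5430 + j(-166)) + 1/(-32068 - 631) = (-5430 + 1/(47 + 2*(-166))) + 1/(-32068 - 631) = (-5430 + 1/(47 - 332)) + 1/(-32699) = (-5430 + 1/(-285)) - 1/32699 = (-5430 - 1/285) - 1/32699 = -1547551/285 - 1/32699 = -2663335286/490485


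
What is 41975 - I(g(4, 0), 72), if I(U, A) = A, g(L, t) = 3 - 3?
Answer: 41903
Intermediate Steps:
g(L, t) = 0
41975 - I(g(4, 0), 72) = 41975 - 1*72 = 41975 - 72 = 41903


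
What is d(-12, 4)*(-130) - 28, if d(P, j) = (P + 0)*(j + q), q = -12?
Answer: -12508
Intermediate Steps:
d(P, j) = P*(-12 + j) (d(P, j) = (P + 0)*(j - 12) = P*(-12 + j))
d(-12, 4)*(-130) - 28 = -12*(-12 + 4)*(-130) - 28 = -12*(-8)*(-130) - 28 = 96*(-130) - 28 = -12480 - 28 = -12508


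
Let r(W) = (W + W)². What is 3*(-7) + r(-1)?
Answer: -17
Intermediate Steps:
r(W) = 4*W² (r(W) = (2*W)² = 4*W²)
3*(-7) + r(-1) = 3*(-7) + 4*(-1)² = -21 + 4*1 = -21 + 4 = -17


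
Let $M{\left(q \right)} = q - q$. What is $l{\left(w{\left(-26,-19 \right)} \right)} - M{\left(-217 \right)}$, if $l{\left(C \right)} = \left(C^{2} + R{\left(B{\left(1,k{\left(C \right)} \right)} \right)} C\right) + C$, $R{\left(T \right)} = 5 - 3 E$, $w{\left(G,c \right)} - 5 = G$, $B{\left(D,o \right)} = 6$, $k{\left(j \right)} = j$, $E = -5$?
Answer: $0$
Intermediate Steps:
$w{\left(G,c \right)} = 5 + G$
$M{\left(q \right)} = 0$
$R{\left(T \right)} = 20$ ($R{\left(T \right)} = 5 - -15 = 5 + 15 = 20$)
$l{\left(C \right)} = C^{2} + 21 C$ ($l{\left(C \right)} = \left(C^{2} + 20 C\right) + C = C^{2} + 21 C$)
$l{\left(w{\left(-26,-19 \right)} \right)} - M{\left(-217 \right)} = \left(5 - 26\right) \left(21 + \left(5 - 26\right)\right) - 0 = - 21 \left(21 - 21\right) + 0 = \left(-21\right) 0 + 0 = 0 + 0 = 0$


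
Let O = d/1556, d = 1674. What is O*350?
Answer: 146475/389 ≈ 376.54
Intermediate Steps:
O = 837/778 (O = 1674/1556 = 1674*(1/1556) = 837/778 ≈ 1.0758)
O*350 = (837/778)*350 = 146475/389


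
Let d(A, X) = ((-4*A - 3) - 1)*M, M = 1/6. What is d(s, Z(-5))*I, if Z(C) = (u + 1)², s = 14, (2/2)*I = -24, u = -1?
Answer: 240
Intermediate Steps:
I = -24
M = ⅙ ≈ 0.16667
Z(C) = 0 (Z(C) = (-1 + 1)² = 0² = 0)
d(A, X) = -⅔ - 2*A/3 (d(A, X) = ((-4*A - 3) - 1)*(⅙) = ((-3 - 4*A) - 1)*(⅙) = (-4 - 4*A)*(⅙) = -⅔ - 2*A/3)
d(s, Z(-5))*I = (-⅔ - ⅔*14)*(-24) = (-⅔ - 28/3)*(-24) = -10*(-24) = 240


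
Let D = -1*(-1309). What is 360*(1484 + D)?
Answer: 1005480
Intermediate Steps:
D = 1309
360*(1484 + D) = 360*(1484 + 1309) = 360*2793 = 1005480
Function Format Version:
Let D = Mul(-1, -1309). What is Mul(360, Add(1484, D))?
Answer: 1005480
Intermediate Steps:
D = 1309
Mul(360, Add(1484, D)) = Mul(360, Add(1484, 1309)) = Mul(360, 2793) = 1005480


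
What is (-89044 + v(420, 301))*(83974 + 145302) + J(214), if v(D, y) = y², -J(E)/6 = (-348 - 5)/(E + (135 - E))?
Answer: 16064223646/45 ≈ 3.5698e+8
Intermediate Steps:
J(E) = 706/45 (J(E) = -6*(-348 - 5)/(E + (135 - E)) = -(-2118)/135 = -6*(-353/135) = 706/45)
(-89044 + v(420, 301))*(83974 + 145302) + J(214) = (-89044 + 301²)*(83974 + 145302) + 706/45 = (-89044 + 90601)*229276 + 706/45 = 1557*229276 + 706/45 = 356982732 + 706/45 = 16064223646/45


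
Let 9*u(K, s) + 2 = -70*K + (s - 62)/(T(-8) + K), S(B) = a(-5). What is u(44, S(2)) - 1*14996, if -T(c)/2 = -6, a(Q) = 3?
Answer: -7730635/504 ≈ -15339.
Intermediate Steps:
S(B) = 3
T(c) = 12 (T(c) = -2*(-6) = 12)
u(K, s) = -2/9 - 70*K/9 + (-62 + s)/(9*(12 + K)) (u(K, s) = -2/9 + (-70*K + (s - 62)/(12 + K))/9 = -2/9 + (-70*K + (-62 + s)/(12 + K))/9 = -2/9 + (-70*K/9 + (-62 + s)/(9*(12 + K))) = -2/9 - 70*K/9 + (-62 + s)/(9*(12 + K)))
u(44, S(2)) - 1*14996 = (-86 + 3 - 842*44 - 70*44²)/(9*(12 + 44)) - 1*14996 = (⅑)*(-86 + 3 - 37048 - 70*1936)/56 - 14996 = (⅑)*(1/56)*(-86 + 3 - 37048 - 135520) - 14996 = (⅑)*(1/56)*(-172651) - 14996 = -172651/504 - 14996 = -7730635/504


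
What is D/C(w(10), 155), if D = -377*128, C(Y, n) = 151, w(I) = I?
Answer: -48256/151 ≈ -319.58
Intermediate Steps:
D = -48256
D/C(w(10), 155) = -48256/151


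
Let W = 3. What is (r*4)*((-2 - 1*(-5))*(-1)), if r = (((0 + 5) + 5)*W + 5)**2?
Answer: -14700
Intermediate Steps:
r = 1225 (r = (((0 + 5) + 5)*3 + 5)**2 = ((5 + 5)*3 + 5)**2 = (10*3 + 5)**2 = (30 + 5)**2 = 35**2 = 1225)
(r*4)*((-2 - 1*(-5))*(-1)) = (1225*4)*((-2 - 1*(-5))*(-1)) = 4900*((-2 + 5)*(-1)) = 4900*(3*(-1)) = 4900*(-3) = -14700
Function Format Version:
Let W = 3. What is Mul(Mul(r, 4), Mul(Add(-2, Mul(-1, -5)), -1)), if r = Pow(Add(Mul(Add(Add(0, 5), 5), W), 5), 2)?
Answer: -14700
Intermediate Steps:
r = 1225 (r = Pow(Add(Mul(Add(Add(0, 5), 5), 3), 5), 2) = Pow(Add(Mul(Add(5, 5), 3), 5), 2) = Pow(Add(Mul(10, 3), 5), 2) = Pow(Add(30, 5), 2) = Pow(35, 2) = 1225)
Mul(Mul(r, 4), Mul(Add(-2, Mul(-1, -5)), -1)) = Mul(Mul(1225, 4), Mul(Add(-2, Mul(-1, -5)), -1)) = Mul(4900, Mul(Add(-2, 5), -1)) = Mul(4900, Mul(3, -1)) = Mul(4900, -3) = -14700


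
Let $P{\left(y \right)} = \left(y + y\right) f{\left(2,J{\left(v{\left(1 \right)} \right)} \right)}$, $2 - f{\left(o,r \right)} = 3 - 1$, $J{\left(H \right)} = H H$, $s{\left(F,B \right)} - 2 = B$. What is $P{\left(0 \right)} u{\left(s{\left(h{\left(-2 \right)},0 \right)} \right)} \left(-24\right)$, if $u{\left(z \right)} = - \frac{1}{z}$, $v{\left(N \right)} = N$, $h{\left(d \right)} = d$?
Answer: $0$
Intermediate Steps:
$s{\left(F,B \right)} = 2 + B$
$J{\left(H \right)} = H^{2}$
$f{\left(o,r \right)} = 0$ ($f{\left(o,r \right)} = 2 - \left(3 - 1\right) = 2 - 2 = 0$)
$P{\left(y \right)} = 0$ ($P{\left(y \right)} = \left(y + y\right) 0 = 2 y 0 = 0$)
$P{\left(0 \right)} u{\left(s{\left(h{\left(-2 \right)},0 \right)} \right)} \left(-24\right) = 0 \left(- \frac{1}{2 + 0}\right) \left(-24\right) = 0 \left(- \frac{1}{2}\right) \left(-24\right) = 0 \left(-24\right) = 0$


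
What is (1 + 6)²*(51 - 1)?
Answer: 2450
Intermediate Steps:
(1 + 6)²*(51 - 1) = 7²*50 = 49*50 = 2450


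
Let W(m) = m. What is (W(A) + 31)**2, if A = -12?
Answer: 361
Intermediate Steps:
(W(A) + 31)**2 = (-12 + 31)**2 = 19**2 = 361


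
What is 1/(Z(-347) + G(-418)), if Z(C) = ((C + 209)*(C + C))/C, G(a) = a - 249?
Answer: -1/943 ≈ -0.0010604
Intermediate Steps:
G(a) = -249 + a
Z(C) = 418 + 2*C (Z(C) = ((209 + C)*(2*C))/C = (2*C*(209 + C))/C = 418 + 2*C)
1/(Z(-347) + G(-418)) = 1/((418 + 2*(-347)) + (-249 - 418)) = 1/((418 - 694) - 667) = 1/(-276 - 667) = 1/(-943) = -1/943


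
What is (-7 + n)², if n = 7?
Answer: 0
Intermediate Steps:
(-7 + n)² = (-7 + 7)² = 0² = 0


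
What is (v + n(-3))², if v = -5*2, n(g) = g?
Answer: 169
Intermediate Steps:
v = -10
(v + n(-3))² = (-10 - 3)² = (-13)² = 169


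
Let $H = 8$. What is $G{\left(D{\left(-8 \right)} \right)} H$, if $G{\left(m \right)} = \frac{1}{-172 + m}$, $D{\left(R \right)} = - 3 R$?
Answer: $- \frac{2}{37} \approx -0.054054$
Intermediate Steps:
$G{\left(D{\left(-8 \right)} \right)} H = \frac{1}{-172 - -24} \cdot 8 = \frac{1}{-172 + 24} \cdot 8 = \frac{1}{-148} \cdot 8 = \left(- \frac{1}{148}\right) 8 = - \frac{2}{37}$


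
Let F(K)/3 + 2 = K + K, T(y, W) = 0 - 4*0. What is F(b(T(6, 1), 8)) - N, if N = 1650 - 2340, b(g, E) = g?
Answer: 684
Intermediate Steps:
T(y, W) = 0 (T(y, W) = 0 + 0 = 0)
F(K) = -6 + 6*K (F(K) = -6 + 3*(K + K) = -6 + 3*(2*K) = -6 + 6*K)
N = -690
F(b(T(6, 1), 8)) - N = (-6 + 6*0) - 1*(-690) = (-6 + 0) + 690 = -6 + 690 = 684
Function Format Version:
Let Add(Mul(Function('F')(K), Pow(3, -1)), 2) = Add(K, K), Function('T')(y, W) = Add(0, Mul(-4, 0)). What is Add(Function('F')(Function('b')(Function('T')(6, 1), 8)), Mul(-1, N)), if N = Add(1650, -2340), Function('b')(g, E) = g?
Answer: 684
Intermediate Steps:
Function('T')(y, W) = 0 (Function('T')(y, W) = Add(0, 0) = 0)
Function('F')(K) = Add(-6, Mul(6, K)) (Function('F')(K) = Add(-6, Mul(3, Add(K, K))) = Add(-6, Mul(3, Mul(2, K))) = Add(-6, Mul(6, K)))
N = -690
Add(Function('F')(Function('b')(Function('T')(6, 1), 8)), Mul(-1, N)) = Add(Add(-6, Mul(6, 0)), Mul(-1, -690)) = Add(Add(-6, 0), 690) = Add(-6, 690) = 684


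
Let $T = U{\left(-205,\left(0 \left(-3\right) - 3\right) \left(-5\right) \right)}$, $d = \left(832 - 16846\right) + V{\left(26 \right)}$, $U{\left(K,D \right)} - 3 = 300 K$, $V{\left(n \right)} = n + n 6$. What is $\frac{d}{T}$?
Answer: $\frac{15832}{61497} \approx 0.25744$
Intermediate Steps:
$V{\left(n \right)} = 7 n$ ($V{\left(n \right)} = n + 6 n = 7 n$)
$U{\left(K,D \right)} = 3 + 300 K$
$d = -15832$ ($d = \left(832 - 16846\right) + 7 \cdot 26 = -16014 + 182 = -15832$)
$T = -61497$ ($T = 3 + 300 \left(-205\right) = 3 - 61500 = -61497$)
$\frac{d}{T} = - \frac{15832}{-61497} = \left(-15832\right) \left(- \frac{1}{61497}\right) = \frac{15832}{61497}$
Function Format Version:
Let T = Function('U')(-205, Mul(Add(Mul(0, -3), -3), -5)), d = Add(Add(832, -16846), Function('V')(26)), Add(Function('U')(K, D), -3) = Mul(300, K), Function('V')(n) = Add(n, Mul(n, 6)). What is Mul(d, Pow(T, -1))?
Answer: Rational(15832, 61497) ≈ 0.25744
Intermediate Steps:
Function('V')(n) = Mul(7, n) (Function('V')(n) = Add(n, Mul(6, n)) = Mul(7, n))
Function('U')(K, D) = Add(3, Mul(300, K))
d = -15832 (d = Add(Add(832, -16846), Mul(7, 26)) = Add(-16014, 182) = -15832)
T = -61497 (T = Add(3, Mul(300, -205)) = Add(3, -61500) = -61497)
Mul(d, Pow(T, -1)) = Mul(-15832, Pow(-61497, -1)) = Mul(-15832, Rational(-1, 61497)) = Rational(15832, 61497)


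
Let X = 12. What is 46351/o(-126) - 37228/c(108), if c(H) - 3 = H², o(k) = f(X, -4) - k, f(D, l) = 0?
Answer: 178695463/490014 ≈ 364.67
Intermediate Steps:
o(k) = -k (o(k) = 0 - k = -k)
c(H) = 3 + H²
46351/o(-126) - 37228/c(108) = 46351/((-1*(-126))) - 37228/(3 + 108²) = 46351/126 - 37228/(3 + 11664) = 46351*(1/126) - 37228/11667 = 46351/126 - 37228*1/11667 = 46351/126 - 37228/11667 = 178695463/490014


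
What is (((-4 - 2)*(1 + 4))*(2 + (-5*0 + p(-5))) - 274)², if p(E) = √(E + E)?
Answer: 102556 + 20040*I*√10 ≈ 1.0256e+5 + 63372.0*I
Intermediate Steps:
p(E) = √2*√E (p(E) = √(2*E) = √2*√E)
(((-4 - 2)*(1 + 4))*(2 + (-5*0 + p(-5))) - 274)² = (((-4 - 2)*(1 + 4))*(2 + (-5*0 + √2*√(-5))) - 274)² = ((-6*5)*(2 + (0 + √2*(I*√5))) - 274)² = (-30*(2 + (0 + I*√10)) - 274)² = (-30*(2 + I*√10) - 274)² = ((-60 - 30*I*√10) - 274)² = (-334 - 30*I*√10)²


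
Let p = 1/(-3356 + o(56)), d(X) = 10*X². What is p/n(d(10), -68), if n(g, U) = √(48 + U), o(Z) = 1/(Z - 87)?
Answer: 31*I*√5/1040370 ≈ 6.6628e-5*I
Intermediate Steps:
o(Z) = 1/(-87 + Z)
p = -31/104037 (p = 1/(-3356 + 1/(-87 + 56)) = 1/(-3356 + 1/(-31)) = 1/(-3356 - 1/31) = 1/(-104037/31) = -31/104037 ≈ -0.00029797)
p/n(d(10), -68) = -31/(104037*√(48 - 68)) = -31*(-I*√5/10)/104037 = -(-31)*I*√5/1040370 = 31*I*√5/1040370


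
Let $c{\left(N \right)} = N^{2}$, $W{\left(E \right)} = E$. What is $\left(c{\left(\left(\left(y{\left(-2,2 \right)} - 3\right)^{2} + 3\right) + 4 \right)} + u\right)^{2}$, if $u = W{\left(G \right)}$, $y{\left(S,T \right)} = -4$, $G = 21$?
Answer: $9966649$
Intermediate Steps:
$u = 21$
$\left(c{\left(\left(\left(y{\left(-2,2 \right)} - 3\right)^{2} + 3\right) + 4 \right)} + u\right)^{2} = \left(\left(\left(\left(-4 - 3\right)^{2} + 3\right) + 4\right)^{2} + 21\right)^{2} = \left(\left(\left(\left(-7\right)^{2} + 3\right) + 4\right)^{2} + 21\right)^{2} = \left(\left(\left(49 + 3\right) + 4\right)^{2} + 21\right)^{2} = \left(\left(52 + 4\right)^{2} + 21\right)^{2} = \left(56^{2} + 21\right)^{2} = \left(3136 + 21\right)^{2} = 3157^{2} = 9966649$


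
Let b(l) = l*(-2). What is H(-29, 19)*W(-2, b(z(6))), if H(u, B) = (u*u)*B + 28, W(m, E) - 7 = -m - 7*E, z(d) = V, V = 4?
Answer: 1040455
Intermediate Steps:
z(d) = 4
b(l) = -2*l
W(m, E) = 7 - m - 7*E (W(m, E) = 7 + (-m - 7*E) = 7 - m - 7*E)
H(u, B) = 28 + B*u² (H(u, B) = u²*B + 28 = B*u² + 28 = 28 + B*u²)
H(-29, 19)*W(-2, b(z(6))) = (28 + 19*(-29)²)*(7 - 1*(-2) - (-14)*4) = (28 + 19*841)*(7 + 2 - 7*(-8)) = (28 + 15979)*(7 + 2 + 56) = 16007*65 = 1040455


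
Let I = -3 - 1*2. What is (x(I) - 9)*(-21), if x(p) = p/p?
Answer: 168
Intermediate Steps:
I = -5 (I = -3 - 2 = -5)
x(p) = 1
(x(I) - 9)*(-21) = (1 - 9)*(-21) = -8*(-21) = 168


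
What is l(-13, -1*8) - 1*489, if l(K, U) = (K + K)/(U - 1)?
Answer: -4375/9 ≈ -486.11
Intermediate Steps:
l(K, U) = 2*K/(-1 + U) (l(K, U) = (2*K)/(-1 + U) = 2*K/(-1 + U))
l(-13, -1*8) - 1*489 = 2*(-13)/(-1 - 1*8) - 1*489 = 2*(-13)/(-1 - 8) - 489 = 2*(-13)/(-9) - 489 = 2*(-13)*(-⅑) - 489 = 26/9 - 489 = -4375/9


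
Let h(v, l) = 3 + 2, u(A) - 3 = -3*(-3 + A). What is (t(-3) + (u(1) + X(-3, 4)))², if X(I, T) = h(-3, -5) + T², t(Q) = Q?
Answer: 729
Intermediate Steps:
u(A) = 12 - 3*A (u(A) = 3 - 3*(-3 + A) = 3 + (9 - 3*A) = 12 - 3*A)
h(v, l) = 5
X(I, T) = 5 + T²
(t(-3) + (u(1) + X(-3, 4)))² = (-3 + ((12 - 3*1) + (5 + 4²)))² = (-3 + ((12 - 3) + (5 + 16)))² = (-3 + (9 + 21))² = (-3 + 30)² = 27² = 729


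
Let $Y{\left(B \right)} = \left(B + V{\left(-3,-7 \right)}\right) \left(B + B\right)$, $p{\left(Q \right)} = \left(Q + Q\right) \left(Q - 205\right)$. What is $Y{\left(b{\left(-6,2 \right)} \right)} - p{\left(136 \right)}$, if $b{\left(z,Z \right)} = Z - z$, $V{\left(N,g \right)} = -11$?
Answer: $18720$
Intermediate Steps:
$p{\left(Q \right)} = 2 Q \left(-205 + Q\right)$
$Y{\left(B \right)} = 2 B \left(-11 + B\right)$ ($Y{\left(B \right)} = \left(B - 11\right) \left(B + B\right) = \left(-11 + B\right) 2 B = 2 B \left(-11 + B\right)$)
$Y{\left(b{\left(-6,2 \right)} \right)} - p{\left(136 \right)} = 2 \left(2 - -6\right) \left(-11 + \left(2 - -6\right)\right) - 2 \cdot 136 \left(-205 + 136\right) = 2 \left(2 + 6\right) \left(-11 + \left(2 + 6\right)\right) - 2 \cdot 136 \left(-69\right) = 2 \cdot 8 \left(-11 + 8\right) - -18768 = 2 \cdot 8 \left(-3\right) + 18768 = -48 + 18768 = 18720$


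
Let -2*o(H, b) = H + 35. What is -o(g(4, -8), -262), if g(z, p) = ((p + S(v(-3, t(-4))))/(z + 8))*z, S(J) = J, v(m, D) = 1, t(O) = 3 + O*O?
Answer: 49/3 ≈ 16.333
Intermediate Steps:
t(O) = 3 + O**2
g(z, p) = z*(1 + p)/(8 + z) (g(z, p) = ((p + 1)/(z + 8))*z = ((1 + p)/(8 + z))*z = z*(1 + p)/(8 + z))
o(H, b) = -35/2 - H/2 (o(H, b) = -(H + 35)/2 = -(35 + H)/2 = -35/2 - H/2)
-o(g(4, -8), -262) = -(-35/2 - 2*(1 - 8)/(8 + 4)) = -(-35/2 - 2*(-7)/12) = -(-35/2 - 1/2*(-7/3)) = -(-35/2 + 7/6) = -1*(-49/3) = 49/3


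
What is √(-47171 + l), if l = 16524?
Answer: I*√30647 ≈ 175.06*I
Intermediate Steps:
√(-47171 + l) = √(-47171 + 16524) = √(-30647) = I*√30647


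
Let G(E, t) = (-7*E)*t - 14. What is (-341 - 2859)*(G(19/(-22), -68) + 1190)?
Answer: -26924800/11 ≈ -2.4477e+6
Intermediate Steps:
G(E, t) = -14 - 7*E*t (G(E, t) = -7*E*t - 14 = -14 - 7*E*t)
(-341 - 2859)*(G(19/(-22), -68) + 1190) = (-341 - 2859)*((-14 - 7*19/(-22)*(-68)) + 1190) = -3200*((-14 - 7*19*(-1/22)*(-68)) + 1190) = -3200*((-14 - 7*(-19/22)*(-68)) + 1190) = -3200*((-14 - 4522/11) + 1190) = -3200*(-4676/11 + 1190) = -3200*8414/11 = -26924800/11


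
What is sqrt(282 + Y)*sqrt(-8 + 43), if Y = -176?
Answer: sqrt(3710) ≈ 60.910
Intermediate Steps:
sqrt(282 + Y)*sqrt(-8 + 43) = sqrt(282 - 176)*sqrt(-8 + 43) = sqrt(106)*sqrt(35) = sqrt(3710)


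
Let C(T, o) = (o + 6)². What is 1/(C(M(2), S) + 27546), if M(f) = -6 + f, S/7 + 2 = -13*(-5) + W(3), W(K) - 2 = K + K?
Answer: 1/280555 ≈ 3.5644e-6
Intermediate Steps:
W(K) = 2 + 2*K (W(K) = 2 + (K + K) = 2 + 2*K)
S = 497 (S = -14 + 7*(-13*(-5) + (2 + 2*3)) = -14 + 7*(65 + (2 + 6)) = -14 + 7*(65 + 8) = -14 + 7*73 = -14 + 511 = 497)
C(T, o) = (6 + o)²
1/(C(M(2), S) + 27546) = 1/((6 + 497)² + 27546) = 1/(503² + 27546) = 1/(253009 + 27546) = 1/280555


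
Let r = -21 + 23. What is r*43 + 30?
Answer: 116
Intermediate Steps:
r = 2
r*43 + 30 = 2*43 + 30 = 86 + 30 = 116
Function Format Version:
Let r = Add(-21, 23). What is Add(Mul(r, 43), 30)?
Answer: 116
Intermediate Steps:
r = 2
Add(Mul(r, 43), 30) = Add(Mul(2, 43), 30) = Add(86, 30) = 116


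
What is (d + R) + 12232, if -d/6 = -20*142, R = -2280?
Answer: 26992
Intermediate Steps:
d = 17040 (d = -(-120)*142 = -6*(-2840) = 17040)
(d + R) + 12232 = (17040 - 2280) + 12232 = 14760 + 12232 = 26992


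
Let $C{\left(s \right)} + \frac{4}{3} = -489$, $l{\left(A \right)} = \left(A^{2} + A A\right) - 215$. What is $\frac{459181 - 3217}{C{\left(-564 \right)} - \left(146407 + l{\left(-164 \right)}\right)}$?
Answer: $- \frac{1367892}{601423} \approx -2.2744$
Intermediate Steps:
$l{\left(A \right)} = -215 + 2 A^{2}$ ($l{\left(A \right)} = \left(A^{2} + A^{2}\right) - 215 = 2 A^{2} - 215 = -215 + 2 A^{2}$)
$C{\left(s \right)} = - \frac{1471}{3}$ ($C{\left(s \right)} = - \frac{4}{3} - 489 = - \frac{1471}{3}$)
$\frac{459181 - 3217}{C{\left(-564 \right)} - \left(146407 + l{\left(-164 \right)}\right)} = \frac{459181 - 3217}{- \frac{1471}{3} - \left(146192 + 53792\right)} = \frac{455964}{- \frac{1471}{3} - \left(146192 + 53792\right)} = \frac{455964}{- \frac{1471}{3} - 199984} = \frac{455964}{- \frac{601423}{3}} = 455964 \left(- \frac{3}{601423}\right) = - \frac{1367892}{601423}$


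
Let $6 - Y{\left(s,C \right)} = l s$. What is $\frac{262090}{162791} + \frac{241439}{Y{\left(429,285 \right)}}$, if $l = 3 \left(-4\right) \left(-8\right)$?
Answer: $- \frac{28511754229}{6703407798} \approx -4.2533$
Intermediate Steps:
$l = 96$ ($l = \left(-12\right) \left(-8\right) = 96$)
$Y{\left(s,C \right)} = 6 - 96 s$
$\frac{262090}{162791} + \frac{241439}{Y{\left(429,285 \right)}} = \frac{262090}{162791} + \frac{241439}{6 - 41184} = 262090 \cdot \frac{1}{162791} + \frac{241439}{6 - 41184} = \frac{262090}{162791} + \frac{241439}{-41178} = \frac{262090}{162791} + 241439 \left(- \frac{1}{41178}\right) = \frac{262090}{162791} - \frac{241439}{41178} = - \frac{28511754229}{6703407798}$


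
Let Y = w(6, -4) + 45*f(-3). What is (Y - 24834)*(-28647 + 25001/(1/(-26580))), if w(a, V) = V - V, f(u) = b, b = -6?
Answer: 16682994418608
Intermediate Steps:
f(u) = -6
w(a, V) = 0
Y = -270 (Y = 0 + 45*(-6) = 0 - 270 = -270)
(Y - 24834)*(-28647 + 25001/(1/(-26580))) = (-270 - 24834)*(-28647 + 25001/(1/(-26580))) = -25104*(-28647 + 25001/(-1/26580)) = -25104*(-28647 + 25001*(-26580)) = -25104*(-28647 - 664526580) = -25104*(-664555227) = 16682994418608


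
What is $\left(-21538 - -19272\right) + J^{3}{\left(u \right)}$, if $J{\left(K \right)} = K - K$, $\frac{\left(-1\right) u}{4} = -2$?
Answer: $-2266$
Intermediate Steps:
$u = 8$ ($u = \left(-4\right) \left(-2\right) = 8$)
$J{\left(K \right)} = 0$
$\left(-21538 - -19272\right) + J^{3}{\left(u \right)} = \left(-21538 - -19272\right) + 0^{3} = \left(-21538 + 19272\right) + 0 = -2266 + 0 = -2266$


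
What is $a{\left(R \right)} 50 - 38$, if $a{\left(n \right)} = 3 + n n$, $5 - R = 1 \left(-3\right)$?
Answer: $3312$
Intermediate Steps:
$R = 8$ ($R = 5 - 1 \left(-3\right) = 5 - -3 = 5 + 3 = 8$)
$a{\left(n \right)} = 3 + n^{2}$
$a{\left(R \right)} 50 - 38 = \left(3 + 8^{2}\right) 50 - 38 = \left(3 + 64\right) 50 - 38 = 67 \cdot 50 - 38 = 3350 - 38 = 3312$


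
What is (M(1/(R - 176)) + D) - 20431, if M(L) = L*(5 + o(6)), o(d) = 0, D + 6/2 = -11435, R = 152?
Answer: -764861/24 ≈ -31869.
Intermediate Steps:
D = -11438 (D = -3 - 11435 = -11438)
M(L) = 5*L (M(L) = L*(5 + 0) = L*5 = 5*L)
(M(1/(R - 176)) + D) - 20431 = (5/(152 - 176) - 11438) - 20431 = (5/(-24) - 11438) - 20431 = (5*(-1/24) - 11438) - 20431 = (-5/24 - 11438) - 20431 = -274517/24 - 20431 = -764861/24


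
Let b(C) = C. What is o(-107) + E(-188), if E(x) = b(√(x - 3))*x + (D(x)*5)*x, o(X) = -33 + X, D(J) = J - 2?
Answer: 178460 - 188*I*√191 ≈ 1.7846e+5 - 2598.2*I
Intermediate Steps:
D(J) = -2 + J
E(x) = x*√(-3 + x) + x*(-10 + 5*x) (E(x) = √(x - 3)*x + ((-2 + x)*5)*x = √(-3 + x)*x + (-10 + 5*x)*x = x*√(-3 + x) + x*(-10 + 5*x))
o(-107) + E(-188) = (-33 - 107) - 188*(-10 + √(-3 - 188) + 5*(-188)) = -140 - 188*(-10 + √(-191) - 940) = -140 - 188*(-10 + I*√191 - 940) = -140 - 188*(-950 + I*√191) = -140 + (178600 - 188*I*√191) = 178460 - 188*I*√191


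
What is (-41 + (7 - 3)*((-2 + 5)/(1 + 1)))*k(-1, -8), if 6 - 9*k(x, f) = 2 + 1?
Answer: -35/3 ≈ -11.667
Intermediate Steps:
k(x, f) = ⅓ (k(x, f) = ⅔ - (2 + 1)/9 = ⅔ - ⅑*3 = ⅔ - ⅓ = ⅓)
(-41 + (7 - 3)*((-2 + 5)/(1 + 1)))*k(-1, -8) = (-41 + (7 - 3)*((-2 + 5)/(1 + 1)))*(⅓) = (-41 + 4*(3/2))*(⅓) = (-41 + 6)*(⅓) = -35*⅓ = -35/3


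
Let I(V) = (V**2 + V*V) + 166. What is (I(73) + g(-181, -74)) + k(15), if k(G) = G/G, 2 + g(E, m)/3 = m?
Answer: 10597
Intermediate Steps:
g(E, m) = -6 + 3*m
k(G) = 1
I(V) = 166 + 2*V**2 (I(V) = (V**2 + V**2) + 166 = 2*V**2 + 166 = 166 + 2*V**2)
(I(73) + g(-181, -74)) + k(15) = ((166 + 2*73**2) + (-6 + 3*(-74))) + 1 = ((166 + 2*5329) + (-6 - 222)) + 1 = ((166 + 10658) - 228) + 1 = (10824 - 228) + 1 = 10596 + 1 = 10597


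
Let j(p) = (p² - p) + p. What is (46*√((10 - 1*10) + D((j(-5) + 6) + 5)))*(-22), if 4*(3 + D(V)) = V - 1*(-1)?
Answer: -2530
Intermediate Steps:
j(p) = p²
D(V) = -11/4 + V/4 (D(V) = -3 + (V - 1*(-1))/4 = -3 + (V + 1)/4 = -3 + (1 + V)/4 = -3 + (¼ + V/4) = -11/4 + V/4)
(46*√((10 - 1*10) + D((j(-5) + 6) + 5)))*(-22) = (46*√((10 - 1*10) + (-11/4 + (((-5)² + 6) + 5)/4)))*(-22) = (46*√((10 - 10) + (-11/4 + ((25 + 6) + 5)/4)))*(-22) = (46*√(0 + (-11/4 + (31 + 5)/4)))*(-22) = (46*√(0 + (-11/4 + (¼)*36)))*(-22) = (46*√(0 + (-11/4 + 9)))*(-22) = (46*√(0 + 25/4))*(-22) = (46*√(25/4))*(-22) = (46*(5/2))*(-22) = 115*(-22) = -2530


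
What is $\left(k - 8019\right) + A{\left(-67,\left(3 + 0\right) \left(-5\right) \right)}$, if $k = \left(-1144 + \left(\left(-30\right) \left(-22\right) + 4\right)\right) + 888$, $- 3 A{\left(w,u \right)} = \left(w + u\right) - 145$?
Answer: $- \frac{22606}{3} \approx -7535.3$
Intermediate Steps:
$A{\left(w,u \right)} = \frac{145}{3} - \frac{u}{3} - \frac{w}{3}$ ($A{\left(w,u \right)} = - \frac{\left(w + u\right) - 145}{3} = - \frac{\left(u + w\right) - 145}{3} = - \frac{-145 + u + w}{3} = \frac{145}{3} - \frac{u}{3} - \frac{w}{3}$)
$k = 408$ ($k = \left(-1144 + \left(660 + 4\right)\right) + 888 = \left(-1144 + 664\right) + 888 = -480 + 888 = 408$)
$\left(k - 8019\right) + A{\left(-67,\left(3 + 0\right) \left(-5\right) \right)} = \left(408 - 8019\right) - \left(- \frac{212}{3} + \frac{1}{3} \left(3 + 0\right) \left(-5\right)\right) = -7611 + \left(\frac{145}{3} - \frac{3 \left(-5\right)}{3} + \frac{67}{3}\right) = -7611 + \left(\frac{145}{3} - -5 + \frac{67}{3}\right) = -7611 + \left(\frac{145}{3} + 5 + \frac{67}{3}\right) = -7611 + \frac{227}{3} = - \frac{22606}{3}$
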